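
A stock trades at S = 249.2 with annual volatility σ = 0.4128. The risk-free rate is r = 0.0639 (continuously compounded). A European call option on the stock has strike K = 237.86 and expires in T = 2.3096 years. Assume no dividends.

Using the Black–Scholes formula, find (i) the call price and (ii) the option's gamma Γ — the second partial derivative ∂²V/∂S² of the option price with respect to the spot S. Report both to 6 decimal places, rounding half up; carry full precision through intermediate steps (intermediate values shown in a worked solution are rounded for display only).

price = 80.497009
Γ = 0.002101

σ√T = 0.4128·√2.3096 = 0.627347
d₁ = (ln(S/K) + (r+σ²/2)T) / (σ√T) = (ln(249.2/237.86) + (0.0639+0.4128²/2)·2.3096) / 0.627347 = (0.046574 + 0.344366) / 0.627347 = 0.623162
d₂ = d₁ − σ√T = 0.623162 − 0.627347 = -0.004185
e^{−rT} = e^{−0.0639·2.3096} = 0.862790
N(d₁) = 0.733411,  N(d₂) = 0.498330
Call price V = S·N(d₁) − K·e^{−rT}·N(d₂) = 182.766049 − 102.269040 = 80.497009
φ(d₁) = (1/√(2π))·e^{−d₁²/2} = 0.328538
Γ = φ(d₁) / (S·σ·√T) = 0.002101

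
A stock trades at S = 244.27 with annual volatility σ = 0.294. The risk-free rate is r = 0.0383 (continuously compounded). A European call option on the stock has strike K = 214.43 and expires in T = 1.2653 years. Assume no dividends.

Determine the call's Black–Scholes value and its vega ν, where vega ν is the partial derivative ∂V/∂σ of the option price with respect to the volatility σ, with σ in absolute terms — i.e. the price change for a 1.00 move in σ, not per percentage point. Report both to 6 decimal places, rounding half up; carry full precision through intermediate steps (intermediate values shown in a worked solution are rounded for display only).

σ√T = 0.294·√1.2653 = 0.330708
d₁ = (ln(S/K) + (r+σ²/2)T) / (σ√T) = (ln(244.27/214.43) + (0.0383+0.294²/2)·1.2653) / 0.330708 = (0.130291 + 0.103145) / 0.330708 = 0.705867
d₂ = d₁ − σ√T = 0.705867 − 0.330708 = 0.375160
e^{−rT} = e^{−0.0383·1.2653} = 0.952695
N(d₁) = 0.759865,  N(d₂) = 0.646229
Call price V = S·N(d₁) − K·e^{−rT}·N(d₂) = 185.612124 − 132.015737 = 53.596386
φ(d₁) = (1/√(2π))·e^{−d₁²/2} = 0.310969
ν = S·φ(d₁)·√T = 85.444420

price = 53.596386
ν = 85.444420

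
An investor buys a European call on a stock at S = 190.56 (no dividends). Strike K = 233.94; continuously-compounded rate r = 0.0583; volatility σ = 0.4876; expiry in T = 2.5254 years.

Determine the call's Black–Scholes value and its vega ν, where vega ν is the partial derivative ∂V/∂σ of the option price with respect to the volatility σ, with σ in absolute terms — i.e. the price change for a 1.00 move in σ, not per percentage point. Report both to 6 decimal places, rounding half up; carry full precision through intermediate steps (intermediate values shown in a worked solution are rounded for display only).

σ√T = 0.4876·√2.5254 = 0.774870
d₁ = (ln(S/K) + (r+σ²/2)T) / (σ√T) = (ln(190.56/233.94) + (0.0583+0.4876²/2)·2.5254) / 0.774870 = (-0.205098 + 0.447442) / 0.774870 = 0.312756
d₂ = d₁ − σ√T = 0.312756 − 0.774870 = -0.462114
e^{−rT} = e^{−0.0583·2.5254} = 0.863095
N(d₁) = 0.622767,  N(d₂) = 0.322000
Call price V = S·N(d₁) − K·e^{−rT}·N(d₂) = 118.674449 − 65.015726 = 53.658723
φ(d₁) = (1/√(2π))·e^{−d₁²/2} = 0.379900
ν = S·φ(d₁)·√T = 115.044644

price = 53.658723
ν = 115.044644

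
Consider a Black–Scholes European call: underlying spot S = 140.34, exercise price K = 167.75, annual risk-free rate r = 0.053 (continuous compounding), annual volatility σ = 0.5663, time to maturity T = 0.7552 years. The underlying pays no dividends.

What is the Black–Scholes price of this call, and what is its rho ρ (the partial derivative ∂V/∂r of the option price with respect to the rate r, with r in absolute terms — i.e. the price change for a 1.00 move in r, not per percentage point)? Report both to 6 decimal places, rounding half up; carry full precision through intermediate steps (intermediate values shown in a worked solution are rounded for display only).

price = 20.013043
ρ = 36.393652

σ√T = 0.5663·√0.7552 = 0.492127
d₁ = (ln(S/K) + (r+σ²/2)T) / (σ√T) = (ln(140.34/167.75) + (0.053+0.5663²/2)·0.7552) / 0.492127 = (-0.178407 + 0.161120) / 0.492127 = -0.035126
d₂ = d₁ − σ√T = -0.035126 − 0.492127 = -0.527253
e^{−rT} = e^{−0.053·0.7552} = 0.960765
N(d₁) = 0.485990,  N(d₂) = 0.299009
Call price V = S·N(d₁) − K·e^{−rT}·N(d₂) = 68.203789 − 48.190747 = 20.013043
ρ = K·T·e^{−rT}·N(d₂) = 36.393652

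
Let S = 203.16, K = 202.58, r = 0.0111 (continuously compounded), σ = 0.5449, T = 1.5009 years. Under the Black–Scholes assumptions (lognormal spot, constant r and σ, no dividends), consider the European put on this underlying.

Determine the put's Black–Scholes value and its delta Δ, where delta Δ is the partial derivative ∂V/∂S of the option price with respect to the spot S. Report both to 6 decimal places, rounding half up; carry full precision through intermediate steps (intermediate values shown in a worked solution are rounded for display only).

price = 50.662140
Δ = -0.358295

σ√T = 0.5449·√1.5009 = 0.667564
d₁ = (ln(S/K) + (r+σ²/2)T) / (σ√T) = (ln(203.16/202.58) + (0.0111+0.5449²/2)·1.5009) / 0.667564 = (0.002859 + 0.239481) / 0.667564 = 0.363021
d₂ = d₁ − σ√T = 0.363021 − 0.667564 = -0.304543
e^{−rT} = e^{−0.0111·1.5009} = 0.983478
N(−d₁) = 0.358295,  N(−d₂) = 0.619643
Put price V = K·e^{−rT}·N(−d₂) − S·N(−d₁) = 123.453275 − 72.791135 = 50.662140
Δ = −N(−d₁) = -0.358295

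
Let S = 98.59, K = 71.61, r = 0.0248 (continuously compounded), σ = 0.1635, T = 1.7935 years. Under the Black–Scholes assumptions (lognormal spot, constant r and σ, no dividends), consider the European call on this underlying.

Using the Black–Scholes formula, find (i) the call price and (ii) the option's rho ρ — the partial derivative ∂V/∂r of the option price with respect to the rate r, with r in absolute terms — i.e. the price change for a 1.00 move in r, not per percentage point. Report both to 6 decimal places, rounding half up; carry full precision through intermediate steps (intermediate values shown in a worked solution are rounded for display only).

price = 30.453320
ρ = 115.461482

σ√T = 0.1635·√1.7935 = 0.218962
d₁ = (ln(S/K) + (r+σ²/2)T) / (σ√T) = (ln(98.59/71.61) + (0.0248+0.1635²/2)·1.7935) / 0.218962 = (0.319735 + 0.068451) / 0.218962 = 1.772848
d₂ = d₁ − σ√T = 1.772848 − 0.218962 = 1.553886
e^{−rT} = e^{−0.0248·1.7935} = 0.956496
N(d₁) = 0.961873,  N(d₂) = 0.939894
Call price V = S·N(d₁) − K·e^{−rT}·N(d₂) = 94.831063 − 64.377743 = 30.453320
ρ = K·T·e^{−rT}·N(d₂) = 115.461482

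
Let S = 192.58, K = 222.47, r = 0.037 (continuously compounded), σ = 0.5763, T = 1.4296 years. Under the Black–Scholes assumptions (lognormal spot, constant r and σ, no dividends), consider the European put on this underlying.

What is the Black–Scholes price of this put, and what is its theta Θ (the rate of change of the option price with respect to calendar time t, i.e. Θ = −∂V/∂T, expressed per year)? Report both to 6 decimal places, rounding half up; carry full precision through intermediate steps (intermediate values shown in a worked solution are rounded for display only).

σ√T = 0.5763·√1.4296 = 0.689058
d₁ = (ln(S/K) + (r+σ²/2)T) / (σ√T) = (ln(192.58/222.47) + (0.037+0.5763²/2)·1.4296) / 0.689058 = (-0.144281 + 0.290296) / 0.689058 = 0.211905
d₂ = d₁ − σ√T = 0.211905 − 0.689058 = -0.477153
e^{−rT} = e^{−0.037·1.4296} = 0.948479
N(−d₁) = 0.416090,  N(−d₂) = 0.683373
Put price V = K·e^{−rT}·N(−d₂) − S·N(−d₁) = 144.197383 − 80.130690 = 64.066693
φ(d₁) = (1/√(2π))·e^{−d₁²/2} = 0.390085
Θ = −S·φ(d₁)·σ/(2√T) + r·K·e^{−rT}·N(−d₂) = −18.104304 + 5.335303 = -12.769001

price = 64.066693
Θ = -12.769001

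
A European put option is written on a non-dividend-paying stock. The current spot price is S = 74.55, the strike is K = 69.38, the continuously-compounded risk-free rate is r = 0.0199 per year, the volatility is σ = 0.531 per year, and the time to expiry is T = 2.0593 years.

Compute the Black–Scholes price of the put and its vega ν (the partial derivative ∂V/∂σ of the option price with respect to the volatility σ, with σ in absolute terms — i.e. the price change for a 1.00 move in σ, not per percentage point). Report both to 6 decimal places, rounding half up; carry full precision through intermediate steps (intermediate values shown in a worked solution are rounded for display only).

price = 17.185802
ν = 37.104633

σ√T = 0.531·√2.0593 = 0.761999
d₁ = (ln(S/K) + (r+σ²/2)T) / (σ√T) = (ln(74.55/69.38) + (0.0199+0.531²/2)·2.0593) / 0.761999 = (0.071871 + 0.331301) / 0.761999 = 0.529099
d₂ = d₁ − σ√T = 0.529099 − 0.761999 = -0.232900
e^{−rT} = e^{−0.0199·2.0593} = 0.959848
N(−d₁) = 0.298368,  N(−d₂) = 0.592081
Put price V = K·e^{−rT}·N(−d₂) − S·N(−d₁) = 39.429173 − 22.243371 = 17.185802
φ(d₁) = (1/√(2π))·e^{−d₁²/2} = 0.346833
ν = S·φ(d₁)·√T = 37.104633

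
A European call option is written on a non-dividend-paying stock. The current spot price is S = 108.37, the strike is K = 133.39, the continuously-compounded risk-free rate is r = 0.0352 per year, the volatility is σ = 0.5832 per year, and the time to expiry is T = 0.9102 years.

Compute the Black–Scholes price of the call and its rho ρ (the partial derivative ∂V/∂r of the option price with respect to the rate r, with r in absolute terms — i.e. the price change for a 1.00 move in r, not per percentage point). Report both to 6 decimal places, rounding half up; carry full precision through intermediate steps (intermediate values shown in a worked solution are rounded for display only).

price = 16.871866
ρ = 32.484817

σ√T = 0.5832·√0.9102 = 0.556398
d₁ = (ln(S/K) + (r+σ²/2)T) / (σ√T) = (ln(108.37/133.39) + (0.0352+0.5832²/2)·0.9102) / 0.556398 = (-0.207726 + 0.186829) / 0.556398 = -0.037558
d₂ = d₁ − σ√T = -0.037558 − 0.556398 = -0.593956
e^{−rT} = e^{−0.0352·0.9102} = 0.968469
N(d₁) = 0.485020,  N(d₂) = 0.276271
Call price V = S·N(d₁) − K·e^{−rT}·N(d₂) = 52.561624 − 35.689758 = 16.871866
ρ = K·T·e^{−rT}·N(d₂) = 32.484817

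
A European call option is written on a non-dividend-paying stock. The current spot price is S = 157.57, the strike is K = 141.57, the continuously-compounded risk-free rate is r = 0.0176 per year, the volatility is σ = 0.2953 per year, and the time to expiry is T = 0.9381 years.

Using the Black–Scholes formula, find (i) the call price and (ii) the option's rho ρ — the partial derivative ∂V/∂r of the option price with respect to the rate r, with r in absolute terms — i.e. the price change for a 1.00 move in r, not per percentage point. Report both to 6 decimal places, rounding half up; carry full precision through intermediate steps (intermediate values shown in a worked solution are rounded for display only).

price = 27.574176
ρ = 80.174638

σ√T = 0.2953·√0.9381 = 0.286014
d₁ = (ln(S/K) + (r+σ²/2)T) / (σ√T) = (ln(157.57/141.57) + (0.0176+0.2953²/2)·0.9381) / 0.286014 = (0.107076 + 0.057413) / 0.286014 = 0.575104
d₂ = d₁ − σ√T = 0.575104 − 0.286014 = 0.289090
e^{−rT} = e^{−0.0176·0.9381} = 0.983625
N(d₁) = 0.717390,  N(d₂) = 0.613744
Call price V = S·N(d₁) − K·e^{−rT}·N(d₂) = 113.039093 − 85.464916 = 27.574176
ρ = K·T·e^{−rT}·N(d₂) = 80.174638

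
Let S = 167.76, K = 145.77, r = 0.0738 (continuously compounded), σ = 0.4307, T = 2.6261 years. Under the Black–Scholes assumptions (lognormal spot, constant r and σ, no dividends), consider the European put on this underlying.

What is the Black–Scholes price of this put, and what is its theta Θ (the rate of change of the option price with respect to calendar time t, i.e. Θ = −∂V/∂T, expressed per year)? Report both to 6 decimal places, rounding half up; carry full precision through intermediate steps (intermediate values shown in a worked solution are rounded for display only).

σ√T = 0.4307·√2.6261 = 0.697960
d₁ = (ln(S/K) + (r+σ²/2)T) / (σ√T) = (ln(167.76/145.77) + (0.0738+0.4307²/2)·2.6261) / 0.697960 = (0.140504 + 0.437380) / 0.697960 = 0.827962
d₂ = d₁ − σ√T = 0.827962 − 0.697960 = 0.130002
e^{−rT} = e^{−0.0738·2.6261} = 0.823818
N(−d₁) = 0.203846,  N(−d₂) = 0.448282
Put price V = K·e^{−rT}·N(−d₂) − S·N(−d₁) = 53.833268 − 34.197189 = 19.636079
φ(d₁) = (1/√(2π))·e^{−d₁²/2} = 0.283172
Θ = −S·φ(d₁)·σ/(2√T) + r·K·e^{−rT}·N(−d₂) = −6.312895 + 3.972895 = -2.340000

price = 19.636079
Θ = -2.340000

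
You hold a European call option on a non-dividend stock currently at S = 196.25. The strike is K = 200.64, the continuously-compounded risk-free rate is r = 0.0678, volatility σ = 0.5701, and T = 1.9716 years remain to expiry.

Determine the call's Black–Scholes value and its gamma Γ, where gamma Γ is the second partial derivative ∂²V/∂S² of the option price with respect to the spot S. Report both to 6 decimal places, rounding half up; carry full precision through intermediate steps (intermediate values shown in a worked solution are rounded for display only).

price = 68.705624
Γ = 0.002195

σ√T = 0.5701·√1.9716 = 0.800498
d₁ = (ln(S/K) + (r+σ²/2)T) / (σ√T) = (ln(196.25/200.64) + (0.0678+0.5701²/2)·1.9716) / 0.800498 = (-0.022123 + 0.454073) / 0.800498 = 0.539602
d₂ = d₁ − σ√T = 0.539602 − 0.800498 = -0.260897
e^{−rT} = e^{−0.0678·1.9716} = 0.874875
N(d₁) = 0.705264,  N(d₂) = 0.397086
Call price V = S·N(d₁) − K·e^{−rT}·N(d₂) = 138.408095 − 69.702471 = 68.705624
φ(d₁) = (1/√(2π))·e^{−d₁²/2} = 0.344892
Γ = φ(d₁) / (S·σ·√T) = 0.002195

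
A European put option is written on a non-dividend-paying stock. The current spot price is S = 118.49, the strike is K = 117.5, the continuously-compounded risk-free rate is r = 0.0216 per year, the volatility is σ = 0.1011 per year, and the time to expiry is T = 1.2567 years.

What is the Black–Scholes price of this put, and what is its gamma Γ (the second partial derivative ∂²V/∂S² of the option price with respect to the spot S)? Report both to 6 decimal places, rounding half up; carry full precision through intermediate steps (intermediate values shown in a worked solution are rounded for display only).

price = 3.449015
Γ = 0.027740

σ√T = 0.1011·√1.2567 = 0.113336
d₁ = (ln(S/K) + (r+σ²/2)T) / (σ√T) = (ln(118.49/117.5) + (0.0216+0.1011²/2)·1.2567) / 0.113336 = (0.008390 + 0.033567) / 0.113336 = 0.370205
d₂ = d₁ − σ√T = 0.370205 − 0.113336 = 0.256869
e^{−rT} = e^{−0.0216·1.2567} = 0.973220
N(−d₁) = 0.355615,  N(−d₂) = 0.398640
Put price V = K·e^{−rT}·N(−d₂) − S·N(−d₁) = 45.585826 − 42.136812 = 3.449015
φ(d₁) = (1/√(2π))·e^{−d₁²/2} = 0.372520
Γ = φ(d₁) / (S·σ·√T) = 0.027740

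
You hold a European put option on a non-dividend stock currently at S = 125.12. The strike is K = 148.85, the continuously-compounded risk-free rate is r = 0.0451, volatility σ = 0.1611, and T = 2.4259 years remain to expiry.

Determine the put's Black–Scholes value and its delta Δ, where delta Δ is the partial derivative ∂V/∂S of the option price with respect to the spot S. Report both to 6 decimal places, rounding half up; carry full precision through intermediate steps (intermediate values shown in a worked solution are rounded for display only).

σ√T = 0.1611·√2.4259 = 0.250918
d₁ = (ln(S/K) + (r+σ²/2)T) / (σ√T) = (ln(125.12/148.85) + (0.0451+0.1611²/2)·2.4259) / 0.250918 = (-0.173666 + 0.140888) / 0.250918 = -0.130631
d₂ = d₁ − σ√T = -0.130631 − 0.250918 = -0.381549
e^{−rT} = e^{−0.0451·2.4259} = 0.896365
N(−d₁) = 0.551967,  N(−d₂) = 0.648602
Put price V = K·e^{−rT}·N(−d₂) − S·N(−d₁) = 86.539013 − 69.062053 = 17.476960
Δ = −N(−d₁) = -0.551967

price = 17.476960
Δ = -0.551967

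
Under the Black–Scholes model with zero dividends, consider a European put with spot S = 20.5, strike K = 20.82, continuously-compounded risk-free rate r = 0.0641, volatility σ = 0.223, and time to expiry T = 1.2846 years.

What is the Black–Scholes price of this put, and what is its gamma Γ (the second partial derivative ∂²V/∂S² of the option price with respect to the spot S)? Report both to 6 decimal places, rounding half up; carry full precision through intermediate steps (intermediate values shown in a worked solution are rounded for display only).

σ√T = 0.223·√1.2846 = 0.252749
d₁ = (ln(S/K) + (r+σ²/2)T) / (σ√T) = (ln(20.5/20.82) + (0.0641+0.223²/2)·1.2846) / 0.252749 = (-0.015489 + 0.114284) / 0.252749 = 0.390881
d₂ = d₁ − σ√T = 0.390881 − 0.252749 = 0.138132
e^{−rT} = e^{−0.0641·1.2846} = 0.920956
N(−d₁) = 0.347943,  N(−d₂) = 0.445068
Put price V = K·e^{−rT}·N(−d₂) − S·N(−d₁) = 8.533869 − 7.132824 = 1.401045
φ(d₁) = (1/√(2π))·e^{−d₁²/2} = 0.369601
Γ = φ(d₁) / (S·σ·√T) = 0.071333

price = 1.401045
Γ = 0.071333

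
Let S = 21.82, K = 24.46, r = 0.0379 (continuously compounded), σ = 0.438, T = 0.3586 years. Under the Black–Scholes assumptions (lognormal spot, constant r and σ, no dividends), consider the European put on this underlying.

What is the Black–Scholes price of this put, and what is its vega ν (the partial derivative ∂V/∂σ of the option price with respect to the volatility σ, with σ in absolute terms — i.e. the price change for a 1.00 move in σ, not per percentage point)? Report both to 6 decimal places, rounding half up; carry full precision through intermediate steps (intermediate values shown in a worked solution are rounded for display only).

price = 3.725167
ν = 5.049254

σ√T = 0.438·√0.3586 = 0.262289
d₁ = (ln(S/K) + (r+σ²/2)T) / (σ√T) = (ln(21.82/24.46) + (0.0379+0.438²/2)·0.3586) / 0.262289 = (-0.114212 + 0.047989) / 0.262289 = -0.252484
d₂ = d₁ − σ√T = -0.252484 − 0.262289 = -0.514772
e^{−rT} = e^{−0.0379·0.3586} = 0.986501
N(−d₁) = 0.599666,  N(−d₂) = 0.696644
Put price V = K·e^{−rT}·N(−d₂) − S·N(−d₁) = 16.809888 − 13.084721 = 3.725167
φ(d₁) = (1/√(2π))·e^{−d₁²/2} = 0.386427
ν = S·φ(d₁)·√T = 5.049254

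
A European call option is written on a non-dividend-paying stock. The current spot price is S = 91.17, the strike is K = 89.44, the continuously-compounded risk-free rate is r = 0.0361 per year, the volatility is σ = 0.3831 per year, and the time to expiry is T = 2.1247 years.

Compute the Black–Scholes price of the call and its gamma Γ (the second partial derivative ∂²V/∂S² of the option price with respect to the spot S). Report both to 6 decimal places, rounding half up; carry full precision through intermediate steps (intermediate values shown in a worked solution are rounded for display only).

σ√T = 0.3831·√2.1247 = 0.558420
d₁ = (ln(S/K) + (r+σ²/2)T) / (σ√T) = (ln(91.17/89.44) + (0.0361+0.3831²/2)·2.1247) / 0.558420 = (0.019158 + 0.232618) / 0.558420 = 0.450872
d₂ = d₁ − σ√T = 0.450872 − 0.558420 = -0.107548
e^{−rT} = e^{−0.0361·2.1247} = 0.926166
N(d₁) = 0.673959,  N(d₂) = 0.457177
Call price V = S·N(d₁) − K·e^{−rT}·N(d₂) = 61.444855 − 37.870864 = 23.573991
φ(d₁) = (1/√(2π))·e^{−d₁²/2} = 0.360385
Γ = φ(d₁) / (S·σ·√T) = 0.007079

price = 23.573991
Γ = 0.007079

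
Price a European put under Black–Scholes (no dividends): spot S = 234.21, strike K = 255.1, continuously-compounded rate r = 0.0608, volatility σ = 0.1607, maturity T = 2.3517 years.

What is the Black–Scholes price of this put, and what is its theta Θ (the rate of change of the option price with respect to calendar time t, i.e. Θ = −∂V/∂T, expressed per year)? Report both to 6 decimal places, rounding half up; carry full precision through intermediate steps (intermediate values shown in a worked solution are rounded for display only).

σ√T = 0.1607·√2.3517 = 0.246438
d₁ = (ln(S/K) + (r+σ²/2)T) / (σ√T) = (ln(234.21/255.1) + (0.0608+0.1607²/2)·2.3517) / 0.246438 = (-0.085437 + 0.173349) / 0.246438 = 0.356730
d₂ = d₁ − σ√T = 0.356730 − 0.246438 = 0.110292
e^{−rT} = e^{−0.0608·2.3517} = 0.866768
N(−d₁) = 0.360647,  N(−d₂) = 0.456089
Put price V = K·e^{−rT}·N(−d₂) − S·N(−d₁) = 100.846997 − 84.467144 = 16.379853
φ(d₁) = (1/√(2π))·e^{−d₁²/2} = 0.374349
Θ = −S·φ(d₁)·σ/(2√T) + r·K·e^{−rT}·N(−d₂) = −4.593853 + 6.131497 = 1.537644

price = 16.379853
Θ = 1.537644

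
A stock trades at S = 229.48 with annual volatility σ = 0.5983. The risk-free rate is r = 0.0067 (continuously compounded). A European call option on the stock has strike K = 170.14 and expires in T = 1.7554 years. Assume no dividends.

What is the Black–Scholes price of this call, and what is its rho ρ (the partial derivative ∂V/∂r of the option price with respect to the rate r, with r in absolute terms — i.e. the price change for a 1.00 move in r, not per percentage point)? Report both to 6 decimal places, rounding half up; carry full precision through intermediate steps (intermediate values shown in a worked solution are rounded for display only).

price = 96.301598
ρ = 147.106234

σ√T = 0.5983·√1.7554 = 0.792697
d₁ = (ln(S/K) + (r+σ²/2)T) / (σ√T) = (ln(229.48/170.14) + (0.0067+0.5983²/2)·1.7554) / 0.792697 = (0.299194 + 0.325945) / 0.792697 = 0.788624
d₂ = d₁ − σ√T = 0.788624 − 0.792697 = -0.004073
e^{−rT} = e^{−0.0067·1.7554} = 0.988308
N(d₁) = 0.784834,  N(d₂) = 0.498375
Call price V = S·N(d₁) − K·e^{−rT}·N(d₂) = 180.103714 − 83.802116 = 96.301598
ρ = K·T·e^{−rT}·N(d₂) = 147.106234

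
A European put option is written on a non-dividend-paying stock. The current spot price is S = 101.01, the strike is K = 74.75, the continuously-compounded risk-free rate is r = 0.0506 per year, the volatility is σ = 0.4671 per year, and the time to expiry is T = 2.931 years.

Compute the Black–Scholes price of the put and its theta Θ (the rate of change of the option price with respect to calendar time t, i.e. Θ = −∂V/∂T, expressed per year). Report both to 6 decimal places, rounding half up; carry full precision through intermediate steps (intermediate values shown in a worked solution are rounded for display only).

price = 11.096219
Θ = -2.041071

σ√T = 0.4671·√2.931 = 0.799683
d₁ = (ln(S/K) + (r+σ²/2)T) / (σ√T) = (ln(101.01/74.75) + (0.0506+0.4671²/2)·2.931) / 0.799683 = (0.301070 + 0.468055) / 0.799683 = 0.961788
d₂ = d₁ − σ√T = 0.961788 − 0.799683 = 0.162105
e^{−rT} = e^{−0.0506·2.931} = 0.862165
N(−d₁) = 0.168078,  N(−d₂) = 0.435612
Put price V = K·e^{−rT}·N(−d₂) − S·N(−d₁) = 28.073788 − 16.977568 = 11.096219
φ(d₁) = (1/√(2π))·e^{−d₁²/2} = 0.251212
Θ = −S·φ(d₁)·σ/(2√T) + r·K·e^{−rT}·N(−d₂) = −3.461604 + 1.420534 = -2.041071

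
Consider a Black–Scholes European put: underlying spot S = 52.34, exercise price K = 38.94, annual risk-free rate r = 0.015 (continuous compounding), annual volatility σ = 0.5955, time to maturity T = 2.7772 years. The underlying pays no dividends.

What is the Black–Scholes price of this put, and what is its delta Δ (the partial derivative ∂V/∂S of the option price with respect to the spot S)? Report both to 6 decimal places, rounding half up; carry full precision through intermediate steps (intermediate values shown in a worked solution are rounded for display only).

price = 10.446013
Δ = -0.201527

σ√T = 0.5955·√2.7772 = 0.992397
d₁ = (ln(S/K) + (r+σ²/2)T) / (σ√T) = (ln(52.34/38.94) + (0.015+0.5955²/2)·2.7772) / 0.992397 = (0.295739 + 0.534084) / 0.992397 = 0.836180
d₂ = d₁ − σ√T = 0.836180 − 0.992397 = -0.156217
e^{−rT} = e^{−0.015·2.7772} = 0.959198
N(−d₁) = 0.201527,  N(−d₂) = 0.562069
Put price V = K·e^{−rT}·N(−d₂) − S·N(−d₁) = 20.993923 − 10.547910 = 10.446013
Δ = −N(−d₁) = -0.201527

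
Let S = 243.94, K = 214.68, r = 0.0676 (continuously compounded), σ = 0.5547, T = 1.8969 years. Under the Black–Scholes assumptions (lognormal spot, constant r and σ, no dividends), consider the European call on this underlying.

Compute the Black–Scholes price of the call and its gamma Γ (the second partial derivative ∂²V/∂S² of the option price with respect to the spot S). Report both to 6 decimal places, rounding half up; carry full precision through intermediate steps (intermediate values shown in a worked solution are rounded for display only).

σ√T = 0.5547·√1.8969 = 0.763977
d₁ = (ln(S/K) + (r+σ²/2)T) / (σ√T) = (ln(243.94/214.68) + (0.0676+0.5547²/2)·1.8969) / 0.763977 = (0.127774 + 0.420061) / 0.763977 = 0.717083
d₂ = d₁ − σ√T = 0.717083 − 0.763977 = -0.046895
e^{−rT} = e^{−0.0676·1.8969} = 0.879651
N(d₁) = 0.763338,  N(d₂) = 0.481299
Call price V = S·N(d₁) − K·e^{−rT}·N(d₂) = 186.208779 − 90.890070 = 95.318708
φ(d₁) = (1/√(2π))·e^{−d₁²/2} = 0.308497
Γ = φ(d₁) / (S·σ·√T) = 0.001655

price = 95.318708
Γ = 0.001655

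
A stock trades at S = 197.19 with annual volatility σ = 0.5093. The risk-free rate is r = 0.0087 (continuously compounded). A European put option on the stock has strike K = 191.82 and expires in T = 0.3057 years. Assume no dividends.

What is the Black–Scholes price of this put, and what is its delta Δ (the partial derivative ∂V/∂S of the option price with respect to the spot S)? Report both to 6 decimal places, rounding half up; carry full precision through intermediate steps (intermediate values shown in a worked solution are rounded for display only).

σ√T = 0.5093·√0.3057 = 0.281593
d₁ = (ln(S/K) + (r+σ²/2)T) / (σ√T) = (ln(197.19/191.82) + (0.0087+0.5093²/2)·0.3057) / 0.281593 = (0.027610 + 0.042307) / 0.281593 = 0.248292
d₂ = d₁ − σ√T = 0.248292 − 0.281593 = -0.033301
e^{−rT} = e^{−0.0087·0.3057} = 0.997344
N(−d₁) = 0.401954,  N(−d₂) = 0.513283
Put price V = K·e^{−rT}·N(−d₂) − S·N(−d₁) = 98.196387 − 79.261385 = 18.935002
Δ = −N(−d₁) = -0.401954

price = 18.935002
Δ = -0.401954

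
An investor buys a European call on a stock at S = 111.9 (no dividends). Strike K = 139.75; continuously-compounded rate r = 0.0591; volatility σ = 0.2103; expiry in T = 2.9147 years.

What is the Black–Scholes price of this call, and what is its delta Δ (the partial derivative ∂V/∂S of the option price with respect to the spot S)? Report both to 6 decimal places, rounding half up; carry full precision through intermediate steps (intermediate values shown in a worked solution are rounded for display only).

σ√T = 0.2103·√2.9147 = 0.359035
d₁ = (ln(S/K) + (r+σ²/2)T) / (σ√T) = (ln(111.9/139.75) + (0.0591+0.2103²/2)·2.9147) / 0.359035 = (-0.222249 + 0.236712) / 0.359035 = 0.040281
d₂ = d₁ − σ√T = 0.040281 − 0.359035 = -0.318754
e^{−rT} = e^{−0.0591·2.9147} = 0.841761
N(d₁) = 0.516065,  N(d₂) = 0.374957
Call price V = S·N(d₁) − K·e^{−rT}·N(d₂) = 57.747711 − 44.108449 = 13.639261
Δ = N(d₁) = 0.516065

price = 13.639261
Δ = 0.516065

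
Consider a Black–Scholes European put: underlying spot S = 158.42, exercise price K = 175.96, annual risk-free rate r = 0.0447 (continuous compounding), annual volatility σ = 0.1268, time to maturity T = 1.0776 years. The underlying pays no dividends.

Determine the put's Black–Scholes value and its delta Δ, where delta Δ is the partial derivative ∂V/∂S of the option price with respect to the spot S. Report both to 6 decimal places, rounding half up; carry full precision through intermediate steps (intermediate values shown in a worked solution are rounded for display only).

σ√T = 0.1268·√1.0776 = 0.131628
d₁ = (ln(S/K) + (r+σ²/2)T) / (σ√T) = (ln(158.42/175.96) + (0.0447+0.1268²/2)·1.0776) / 0.131628 = (-0.105007 + 0.056832) / 0.131628 = -0.365996
d₂ = d₁ − σ√T = -0.365996 − 0.131628 = -0.497624
e^{−rT} = e^{−0.0447·1.0776} = 0.952973
N(−d₁) = 0.642816,  N(−d₂) = 0.690625
Put price V = K·e^{−rT}·N(−d₂) − S·N(−d₁) = 115.807610 − 101.834902 = 13.972707
Δ = −N(−d₁) = -0.642816

price = 13.972707
Δ = -0.642816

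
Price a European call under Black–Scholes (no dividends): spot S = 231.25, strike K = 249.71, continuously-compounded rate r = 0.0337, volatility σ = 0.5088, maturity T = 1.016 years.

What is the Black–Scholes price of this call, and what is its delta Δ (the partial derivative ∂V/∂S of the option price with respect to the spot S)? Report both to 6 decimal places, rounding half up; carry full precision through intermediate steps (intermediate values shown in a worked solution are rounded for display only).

price = 42.951122
Δ = 0.568846

σ√T = 0.5088·√1.016 = 0.512854
d₁ = (ln(S/K) + (r+σ²/2)T) / (σ√T) = (ln(231.25/249.71) + (0.0337+0.5088²/2)·1.016) / 0.512854 = (-0.076801 + 0.165749) / 0.512854 = 0.173437
d₂ = d₁ − σ√T = 0.173437 − 0.512854 = -0.339417
e^{−rT} = e^{−0.0337·1.016} = 0.966340
N(d₁) = 0.568846,  N(d₂) = 0.367148
Call price V = S·N(d₁) − K·e^{−rT}·N(d₂) = 131.545674 − 88.594552 = 42.951122
Δ = N(d₁) = 0.568846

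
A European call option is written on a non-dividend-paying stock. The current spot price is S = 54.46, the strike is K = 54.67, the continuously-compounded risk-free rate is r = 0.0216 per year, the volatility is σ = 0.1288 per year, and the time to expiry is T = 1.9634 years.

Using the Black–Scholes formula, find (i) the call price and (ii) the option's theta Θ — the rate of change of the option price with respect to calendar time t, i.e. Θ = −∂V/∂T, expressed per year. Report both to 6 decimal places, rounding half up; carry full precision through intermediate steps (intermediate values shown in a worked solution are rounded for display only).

σ√T = 0.1288·√1.9634 = 0.180476
d₁ = (ln(S/K) + (r+σ²/2)T) / (σ√T) = (ln(54.46/54.67) + (0.0216+0.1288²/2)·1.9634) / 0.180476 = (-0.003849 + 0.058695) / 0.180476 = 0.303900
d₂ = d₁ − σ√T = 0.303900 − 0.180476 = 0.123423
e^{−rT} = e^{−0.0216·1.9634} = 0.958477
N(d₁) = 0.619398,  N(d₂) = 0.549114
Call price V = S·N(d₁) − K·e^{−rT}·N(d₂) = 33.732403 − 28.773547 = 4.958856
φ(d₁) = (1/√(2π))·e^{−d₁²/2} = 0.380939
Θ = −S·φ(d₁)·σ/(2√T) − r·K·e^{−rT}·N(d₂) = −0.953487 − 0.621509 = -1.574995

price = 4.958856
Θ = -1.574995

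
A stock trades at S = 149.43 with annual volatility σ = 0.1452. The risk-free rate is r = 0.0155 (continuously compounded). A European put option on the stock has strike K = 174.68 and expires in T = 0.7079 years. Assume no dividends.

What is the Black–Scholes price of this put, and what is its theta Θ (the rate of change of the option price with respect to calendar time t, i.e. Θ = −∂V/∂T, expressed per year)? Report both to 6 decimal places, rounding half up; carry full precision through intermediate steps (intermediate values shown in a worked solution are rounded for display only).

σ√T = 0.1452·√0.7079 = 0.122167
d₁ = (ln(S/K) + (r+σ²/2)T) / (σ√T) = (ln(149.43/174.68) + (0.0155+0.1452²/2)·0.7079) / 0.122167 = (-0.156128 + 0.018435) / 0.122167 = -1.127091
d₂ = d₁ − σ√T = -1.127091 − 0.122167 = -1.249257
e^{−rT} = e^{−0.0155·0.7079} = 0.989088
N(−d₁) = 0.870148,  N(−d₂) = 0.894215
Put price V = K·e^{−rT}·N(−d₂) − S·N(−d₁) = 154.496852 − 130.026209 = 24.470642
φ(d₁) = (1/√(2π))·e^{−d₁²/2} = 0.211378
Θ = −S·φ(d₁)·σ/(2√T) + r·K·e^{−rT}·N(−d₂) = −2.725518 + 2.394701 = -0.330817

price = 24.470642
Θ = -0.330817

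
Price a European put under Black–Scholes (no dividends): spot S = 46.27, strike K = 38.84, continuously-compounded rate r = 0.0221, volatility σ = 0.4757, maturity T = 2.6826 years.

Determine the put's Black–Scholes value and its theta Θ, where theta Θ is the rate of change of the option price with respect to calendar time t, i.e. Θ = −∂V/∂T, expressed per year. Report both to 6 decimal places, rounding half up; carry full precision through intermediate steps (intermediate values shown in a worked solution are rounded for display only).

σ√T = 0.4757·√2.6826 = 0.779132
d₁ = (ln(S/K) + (r+σ²/2)T) / (σ√T) = (ln(46.27/38.84) + (0.0221+0.4757²/2)·2.6826) / 0.779132 = (0.175043 + 0.362809) / 0.779132 = 0.690322
d₂ = d₁ − σ√T = 0.690322 − 0.779132 = -0.088810
e^{−rT} = e^{−0.0221·2.6826} = 0.942438
N(−d₁) = 0.244996,  N(−d₂) = 0.535384
Put price V = K·e^{−rT}·N(−d₂) − S·N(−d₁) = 19.597331 − 11.335958 = 8.261373
φ(d₁) = (1/√(2π))·e^{−d₁²/2} = 0.314362
Θ = −S·φ(d₁)·σ/(2√T) + r·K·e^{−rT}·N(−d₂) = −2.112294 + 0.433101 = -1.679193

price = 8.261373
Θ = -1.679193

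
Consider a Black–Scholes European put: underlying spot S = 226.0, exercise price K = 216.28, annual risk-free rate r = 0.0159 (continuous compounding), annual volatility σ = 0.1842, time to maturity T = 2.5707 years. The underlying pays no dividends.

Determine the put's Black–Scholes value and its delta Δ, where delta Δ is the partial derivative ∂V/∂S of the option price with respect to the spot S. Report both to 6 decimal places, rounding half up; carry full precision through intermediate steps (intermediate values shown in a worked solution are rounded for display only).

σ√T = 0.1842·√2.5707 = 0.295335
d₁ = (ln(S/K) + (r+σ²/2)T) / (σ√T) = (ln(226.0/216.28) + (0.0159+0.1842²/2)·2.5707) / 0.295335 = (0.043961 + 0.084486) / 0.295335 = 0.434918
d₂ = d₁ − σ√T = 0.434918 − 0.295335 = 0.139583
e^{−rT} = e^{−0.0159·2.5707} = 0.959950
N(−d₁) = 0.331811,  N(−d₂) = 0.444495
Put price V = K·e^{−rT}·N(−d₂) − S·N(−d₁) = 92.285092 − 74.989252 = 17.295840
Δ = −N(−d₁) = -0.331811

price = 17.295840
Δ = -0.331811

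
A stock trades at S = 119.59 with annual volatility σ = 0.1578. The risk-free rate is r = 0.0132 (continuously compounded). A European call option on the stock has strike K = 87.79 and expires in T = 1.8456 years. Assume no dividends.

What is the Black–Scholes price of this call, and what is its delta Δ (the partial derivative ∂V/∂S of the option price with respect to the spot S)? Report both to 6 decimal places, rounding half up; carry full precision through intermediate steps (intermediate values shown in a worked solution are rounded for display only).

price = 34.470116
Δ = 0.951823

σ√T = 0.1578·√1.8456 = 0.214376
d₁ = (ln(S/K) + (r+σ²/2)T) / (σ√T) = (ln(119.59/87.79) + (0.0132+0.1578²/2)·1.8456) / 0.214376 = (0.309122 + 0.047340) / 0.214376 = 1.662790
d₂ = d₁ − σ√T = 1.662790 − 0.214376 = 1.448415
e^{−rT} = e^{−0.0132·1.8456} = 0.975932
N(d₁) = 0.951823,  N(d₂) = 0.926249
Call price V = S·N(d₁) − K·e^{−rT}·N(d₂) = 113.828488 − 79.358373 = 34.470116
Δ = N(d₁) = 0.951823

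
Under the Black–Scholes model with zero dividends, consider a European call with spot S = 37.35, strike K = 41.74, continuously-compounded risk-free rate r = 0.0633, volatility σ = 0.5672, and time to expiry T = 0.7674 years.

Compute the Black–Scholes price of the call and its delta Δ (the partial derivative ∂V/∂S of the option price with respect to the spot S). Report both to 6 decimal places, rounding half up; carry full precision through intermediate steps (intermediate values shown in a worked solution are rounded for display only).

σ√T = 0.5672·√0.7674 = 0.496875
d₁ = (ln(S/K) + (r+σ²/2)T) / (σ√T) = (ln(37.35/41.74) + (0.0633+0.5672²/2)·0.7674) / 0.496875 = (-0.111127 + 0.172019) / 0.496875 = 0.122550
d₂ = d₁ − σ√T = 0.122550 − 0.496875 = -0.374325
e^{−rT} = e^{−0.0633·0.7674} = 0.952585
N(d₁) = 0.548768,  N(d₂) = 0.354081
Call price V = S·N(d₁) − K·e^{−rT}·N(d₂) = 20.496488 − 14.078576 = 6.417912
Δ = N(d₁) = 0.548768

price = 6.417912
Δ = 0.548768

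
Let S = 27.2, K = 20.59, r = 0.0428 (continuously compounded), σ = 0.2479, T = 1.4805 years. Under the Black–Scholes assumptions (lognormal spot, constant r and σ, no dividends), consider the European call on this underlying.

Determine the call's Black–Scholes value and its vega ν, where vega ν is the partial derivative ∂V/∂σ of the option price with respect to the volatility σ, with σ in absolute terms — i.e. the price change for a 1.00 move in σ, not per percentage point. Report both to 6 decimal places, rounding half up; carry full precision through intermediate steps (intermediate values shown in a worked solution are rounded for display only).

price = 8.315213
ν = 5.790785

σ√T = 0.2479·√1.4805 = 0.301634
d₁ = (ln(S/K) + (r+σ²/2)T) / (σ√T) = (ln(27.2/20.59) + (0.0428+0.2479²/2)·1.4805) / 0.301634 = (0.278411 + 0.108857) / 0.301634 = 1.283901
d₂ = d₁ − σ√T = 1.283901 − 0.301634 = 0.982266
e^{−rT} = e^{−0.0428·1.4805} = 0.938600
N(d₁) = 0.900412,  N(d₂) = 0.837016
Call price V = S·N(d₁) − K·e^{−rT}·N(d₂) = 24.491197 − 16.175983 = 8.315213
φ(d₁) = (1/√(2π))·e^{−d₁²/2} = 0.174970
ν = S·φ(d₁)·√T = 5.790785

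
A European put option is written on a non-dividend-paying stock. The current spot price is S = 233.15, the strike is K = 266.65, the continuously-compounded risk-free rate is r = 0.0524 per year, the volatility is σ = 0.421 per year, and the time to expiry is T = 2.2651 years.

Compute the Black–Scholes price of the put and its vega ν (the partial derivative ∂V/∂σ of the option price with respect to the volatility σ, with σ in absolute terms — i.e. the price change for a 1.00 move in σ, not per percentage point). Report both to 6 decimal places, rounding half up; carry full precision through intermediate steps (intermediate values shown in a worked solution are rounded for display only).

price = 60.263700
ν = 134.135372

σ√T = 0.421·√2.2651 = 0.633615
d₁ = (ln(S/K) + (r+σ²/2)T) / (σ√T) = (ln(233.15/266.65) + (0.0524+0.421²/2)·2.2651) / 0.633615 = (-0.134255 + 0.319426) / 0.633615 = 0.292244
d₂ = d₁ − σ√T = 0.292244 − 0.633615 = -0.341371
e^{−rT} = e^{−0.0524·2.2651} = 0.888082
N(−d₁) = 0.385050,  N(−d₂) = 0.633588
Put price V = K·e^{−rT}·N(−d₂) − S·N(−d₁) = 150.038075 − 89.774374 = 60.263700
φ(d₁) = (1/√(2π))·e^{−d₁²/2} = 0.382265
ν = S·φ(d₁)·√T = 134.135372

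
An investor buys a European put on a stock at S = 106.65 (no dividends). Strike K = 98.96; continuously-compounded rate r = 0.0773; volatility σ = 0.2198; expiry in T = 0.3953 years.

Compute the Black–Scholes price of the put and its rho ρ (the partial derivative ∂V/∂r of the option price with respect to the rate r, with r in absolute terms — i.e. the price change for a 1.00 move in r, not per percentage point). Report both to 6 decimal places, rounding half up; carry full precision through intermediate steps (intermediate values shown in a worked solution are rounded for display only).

σ√T = 0.2198·√0.3953 = 0.138195
d₁ = (ln(S/K) + (r+σ²/2)T) / (σ√T) = (ln(106.65/98.96) + (0.0773+0.2198²/2)·0.3953) / 0.138195 = (0.074837 + 0.040106) / 0.138195 = 0.831742
d₂ = d₁ − σ√T = 0.831742 − 0.138195 = 0.693548
e^{−rT} = e^{−0.0773·0.3953} = 0.969905
N(−d₁) = 0.202777,  N(−d₂) = 0.243983
Put price V = K·e^{−rT}·N(−d₂) − S·N(−d₁) = 23.417938 − 21.626193 = 1.791744
ρ = −K·T·e^{−rT}·N(−d₂) = -9.257111

price = 1.791744
ρ = -9.257111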